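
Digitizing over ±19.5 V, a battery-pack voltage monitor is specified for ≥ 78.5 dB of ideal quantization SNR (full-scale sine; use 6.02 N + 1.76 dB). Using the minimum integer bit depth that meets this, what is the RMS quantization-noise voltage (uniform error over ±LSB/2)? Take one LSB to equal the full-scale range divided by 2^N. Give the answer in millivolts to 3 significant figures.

The full-scale span is 19.5 − (-19.5) = 39 V.
Solving 6.02 N ≥ 78.5 − 1.76: N ≥ 12.748. Round up → N = 13.
Step size = 39/8192 V = 4.7607 mV.
V_rms = LSB/√12 = 1.37 mV.

1.37 mV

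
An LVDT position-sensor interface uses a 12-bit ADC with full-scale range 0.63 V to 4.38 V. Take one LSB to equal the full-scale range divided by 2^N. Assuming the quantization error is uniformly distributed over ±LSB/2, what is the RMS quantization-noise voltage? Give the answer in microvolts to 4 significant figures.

264.3 µV

Full-scale range = 4.38 V − (0.63 V) = 3.75 V.
One LSB is 3.75 V / 4096 = 0.915527 mV.
For a uniform distribution on [−LSB/2, +LSB/2], V_rms = LSB/√12 = 0.915527 mV/3.4641 = 264.3 µV.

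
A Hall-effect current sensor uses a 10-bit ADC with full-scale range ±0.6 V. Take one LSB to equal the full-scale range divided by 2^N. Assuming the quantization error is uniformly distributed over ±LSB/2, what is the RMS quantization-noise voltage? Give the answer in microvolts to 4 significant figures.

Full-scale range = 0.6 V − (-0.6 V) = 1.2 V.
LSB = 1.2 V / 2^10 = 1.17188 mV.
RMS of a uniform error over width LSB is LSB/√12 = 338.3 µV.

338.3 µV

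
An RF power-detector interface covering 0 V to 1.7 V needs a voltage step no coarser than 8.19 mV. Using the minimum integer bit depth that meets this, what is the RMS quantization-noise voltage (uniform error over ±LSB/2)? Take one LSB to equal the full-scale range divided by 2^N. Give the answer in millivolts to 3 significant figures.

Range is 1.7 V.
Required number of levels: 1.7/8.19 mV = 207.57; smallest N with 2^N ≥ that is 8.
Step size = 1.7/256 V = 6.6406 mV.
V_rms = LSB/√12 = 1.92 mV.

1.92 mV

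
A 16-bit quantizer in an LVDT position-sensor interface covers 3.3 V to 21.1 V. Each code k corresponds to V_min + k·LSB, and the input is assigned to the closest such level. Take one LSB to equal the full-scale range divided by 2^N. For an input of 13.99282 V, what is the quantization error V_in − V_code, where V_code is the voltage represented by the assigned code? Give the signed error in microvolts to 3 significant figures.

−54.1 µV

The full-scale span is 21.1 − (3.3) = 17.8 V. LSB = 17.8 V / 2^16 ≈ 271.6 µV.
(13.99282 − (3.3)) / LSB = 10.69282 × 65536/17.8 = 39368.8006. Nearest integer: k = 39369.
V_code = 3.3 + (39369/65536) × 17.8 = 13.992874146 V.
V_in − V_code = 13.99282 − (13.992874146) = −54.1 µV.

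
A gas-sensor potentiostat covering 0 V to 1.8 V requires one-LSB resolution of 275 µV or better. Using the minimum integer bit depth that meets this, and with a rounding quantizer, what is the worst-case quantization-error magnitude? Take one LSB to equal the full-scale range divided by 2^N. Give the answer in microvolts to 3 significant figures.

Range is 1.8 V.
Levels needed ≥ 1.8/275 µV = 6545. 2^13 = 8192 suffices, so N_min = 13.
Step size = 1.8/8192 V = 219.73 µV.
|e|_max = LSB/2 = 110 µV.

110 µV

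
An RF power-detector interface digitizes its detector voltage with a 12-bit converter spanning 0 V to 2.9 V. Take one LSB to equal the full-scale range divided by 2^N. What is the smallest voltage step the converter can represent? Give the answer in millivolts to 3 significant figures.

0.708 mV

V_FS = 2.9 V.
2^12 = 4096 levels.
LSB = 2.9 V ÷ 2^12 = 2.9/4096 V = 0.708 mV.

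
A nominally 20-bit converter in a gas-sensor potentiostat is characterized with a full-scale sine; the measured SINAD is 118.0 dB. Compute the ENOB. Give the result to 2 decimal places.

19.31 bits

(118.0 − 1.76) / 6.02 = 116.24/6.02 = 19.3090 effective bits.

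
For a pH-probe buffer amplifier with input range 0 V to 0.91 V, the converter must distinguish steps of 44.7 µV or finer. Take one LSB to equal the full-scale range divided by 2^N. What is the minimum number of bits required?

15 bits

Span = 0.91 V.
0.91 V / 44.7 µV = 20360. Since 2^14 = 16384 and 2^15 = 32768, N = 15.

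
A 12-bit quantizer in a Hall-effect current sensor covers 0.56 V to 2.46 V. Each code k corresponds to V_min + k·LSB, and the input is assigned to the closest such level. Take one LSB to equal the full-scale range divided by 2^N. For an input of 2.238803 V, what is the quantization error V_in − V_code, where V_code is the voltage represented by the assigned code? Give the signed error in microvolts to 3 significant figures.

Full-scale range = 2.46 V − (0.56 V) = 1.9 V. LSB = 1.9 V / 2^12 ≈ 463.9 µV.
Position in LSBs: (2.238803 − (0.56)) × 4096/1.9 = 3619.1458; rounding gives k = 3619.
V_code = 0.56 + (3619/4096) × 1.9 = 2.238735352 V.
Error = V_in − V_code = 2.238803 − (2.238735352) = +67.6 µV.

+67.6 µV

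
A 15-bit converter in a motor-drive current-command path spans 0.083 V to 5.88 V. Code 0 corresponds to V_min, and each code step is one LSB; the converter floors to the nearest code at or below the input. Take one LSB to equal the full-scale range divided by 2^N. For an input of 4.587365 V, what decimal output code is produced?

25461

Full-scale range = 5.88 V − (0.083 V) = 5.797 V. LSB = 5.797 V / 2^15 ≈ 176.9 µV.
(V_in − V_min) × 2^15/range = (4.587365 − (0.083)) × 32768/5.797 = 25461.279.
Floor → code = 25461.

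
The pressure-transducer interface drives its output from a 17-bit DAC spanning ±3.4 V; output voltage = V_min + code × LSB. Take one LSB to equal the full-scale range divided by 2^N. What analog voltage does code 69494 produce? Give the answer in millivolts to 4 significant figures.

205.3 mV

The full-scale span is 3.4 − (-3.4) = 6.8 V. LSB = 6.8 V / 2^17.
V_out = -3.4 + 69494 × (6.8/131072) V
      = -3.4 + 3.60534 = 0.205341 V.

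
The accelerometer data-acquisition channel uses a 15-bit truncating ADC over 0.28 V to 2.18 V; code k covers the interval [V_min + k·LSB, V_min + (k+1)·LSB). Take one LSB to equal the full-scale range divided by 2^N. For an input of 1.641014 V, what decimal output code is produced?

The full-scale span is 2.18 − (0.28) = 1.9 V. LSB = 1.9 V / 2^15 ≈ 57.98 µV.
code = ⌊(V_in − V_min)/LSB⌋ = ⌊(V_in − V_min) × 2^15 / range⌋
     = ⌊(1.641014 − (0.28)) × 32768 / 1.9⌋ = ⌊1.361014 × 32768/1.9⌋
     = ⌊23472.477⌋ = 23472.

23472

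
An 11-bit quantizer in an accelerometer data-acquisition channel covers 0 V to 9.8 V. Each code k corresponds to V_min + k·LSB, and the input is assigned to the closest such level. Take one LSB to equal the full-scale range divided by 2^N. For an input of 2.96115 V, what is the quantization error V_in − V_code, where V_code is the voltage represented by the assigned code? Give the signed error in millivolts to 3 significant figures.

V_FS = 9.8 V. LSB = 9.8 V / 2^11 ≈ 4.785 mV.
(2.96115 − (0)) / LSB = 2.96115 × 2048/9.8 = 618.8199. Nearest integer: k = 619.
V_code = 0 + (619/2048) × 9.8 = 2.962011719 V.
V_in − V_code = 2.96115 − (2.962011719) = −0.862 mV.

−0.862 mV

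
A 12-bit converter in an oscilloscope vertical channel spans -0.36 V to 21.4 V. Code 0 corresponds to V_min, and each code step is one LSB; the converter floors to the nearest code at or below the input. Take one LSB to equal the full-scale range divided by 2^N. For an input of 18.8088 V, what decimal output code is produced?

Span: 21.4 V − (-0.36 V) = 21.76 V. LSB = 21.76 V / 2^12 ≈ 5.312 mV.
(V_in − V_min) × 2^12/range = (18.8088 − (-0.36)) × 4096/21.76 = 3608.245.
Floor → code = 3608.

3608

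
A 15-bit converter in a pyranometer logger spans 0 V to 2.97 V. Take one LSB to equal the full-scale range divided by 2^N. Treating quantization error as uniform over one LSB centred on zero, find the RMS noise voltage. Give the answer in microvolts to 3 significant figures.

Range is 2.97 V.
LSB = 2.97 V ÷ 2^15 = 2.97/32768 V = 90.637 µV.
For a uniform distribution on [−LSB/2, +LSB/2], V_rms = LSB/√12 = 90.637 µV/3.4641 = 26.2 µV.

26.2 µV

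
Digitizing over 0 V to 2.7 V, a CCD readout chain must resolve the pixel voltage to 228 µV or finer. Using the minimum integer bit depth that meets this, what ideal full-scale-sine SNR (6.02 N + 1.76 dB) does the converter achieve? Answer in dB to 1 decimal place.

86.0 dB

V_FS = 2.7 V.
Required number of levels: 2.7/228 µV = 11842; smallest N with 2^N ≥ that is 14.
6.02(14) + 1.76 = 86.04 dB.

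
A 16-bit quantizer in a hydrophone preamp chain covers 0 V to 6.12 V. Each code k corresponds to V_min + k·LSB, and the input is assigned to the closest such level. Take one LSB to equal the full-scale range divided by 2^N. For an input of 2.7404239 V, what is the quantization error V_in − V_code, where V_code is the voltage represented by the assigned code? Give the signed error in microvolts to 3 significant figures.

Full-scale range = 6.12 V. LSB = 6.12 V / 2^16 ≈ 93.38 µV.
Position in LSBs: (2.7404239 − (0)) × 65536/6.12 = 29345.8204; rounding gives k = 29346.
Reconstructed level: 0 + 29346 × 6.12/65536 V = 2.7404406738 V.
e = 2.7404239 − (2.7404406738) = −16.8 µV.

−16.8 µV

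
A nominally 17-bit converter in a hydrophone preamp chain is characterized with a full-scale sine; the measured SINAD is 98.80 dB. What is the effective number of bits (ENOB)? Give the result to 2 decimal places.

16.12 bits

Inverting SNR = 6.02 N + 1.76: N_eff = (98.80 − 1.76)/6.02 = 16.1196.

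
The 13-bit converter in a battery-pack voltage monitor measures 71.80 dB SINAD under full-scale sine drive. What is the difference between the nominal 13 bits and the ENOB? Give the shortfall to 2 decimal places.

ENOB = (SINAD − 1.76)/6.02 = (71.80 − 1.76)/6.02 = 11.6346 bits.
Lost resolution: 13 − 11.6346 = 1.3654 bits.

1.37 bits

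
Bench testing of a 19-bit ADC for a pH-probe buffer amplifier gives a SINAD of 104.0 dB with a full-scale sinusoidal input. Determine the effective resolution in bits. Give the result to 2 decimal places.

16.98 bits

(104.0 − 1.76) / 6.02 = 102.24/6.02 = 16.9834 effective bits.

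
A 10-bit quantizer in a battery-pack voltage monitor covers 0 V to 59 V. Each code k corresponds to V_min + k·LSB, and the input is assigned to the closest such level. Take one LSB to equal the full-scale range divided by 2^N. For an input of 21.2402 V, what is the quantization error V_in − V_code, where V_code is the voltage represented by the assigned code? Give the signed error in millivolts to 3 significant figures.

Range is 59 V. LSB = 59 V / 2^10 ≈ 57.62 mV.
(V_in − V_min)/LSB = (21.2402 − (0)) × 1024/59 = 368.6435 → nearest code k = 369.
V_code = 0 + (369/1024) × 59 = 21.26074219 V.
e = 21.2402 − (21.26074219) = −20.5 mV.

−20.5 mV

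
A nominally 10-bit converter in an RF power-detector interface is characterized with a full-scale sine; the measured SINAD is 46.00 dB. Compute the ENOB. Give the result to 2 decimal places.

(46.00 − 1.76) / 6.02 = 44.24/6.02 = 7.3488 effective bits.

7.35 bits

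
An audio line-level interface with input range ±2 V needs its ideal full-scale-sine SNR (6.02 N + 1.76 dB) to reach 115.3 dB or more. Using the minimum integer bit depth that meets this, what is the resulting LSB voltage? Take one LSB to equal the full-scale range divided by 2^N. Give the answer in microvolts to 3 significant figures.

Range = 2 − (-2) = 4 V.
N ≥ (115.3 − 1.76)/6.02 = 18.860 → N_min = 19.
Step size = 4/524288 V = 7.63 µV.

7.63 µV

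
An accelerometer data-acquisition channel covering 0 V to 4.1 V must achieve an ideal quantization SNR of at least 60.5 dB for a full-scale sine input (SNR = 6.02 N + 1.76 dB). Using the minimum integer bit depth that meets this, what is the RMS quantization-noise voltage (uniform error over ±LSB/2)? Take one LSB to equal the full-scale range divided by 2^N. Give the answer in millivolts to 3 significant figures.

1.16 mV

Full-scale range = 4.1 V.
Solving 6.02 N ≥ 60.5 − 1.76: N ≥ 9.757. Round up → N = 10.
LSB = 4.1 V ÷ 2^10 = 4.1/1024 V = 4.0039 mV.
V_rms = LSB/√12 = 1.16 mV.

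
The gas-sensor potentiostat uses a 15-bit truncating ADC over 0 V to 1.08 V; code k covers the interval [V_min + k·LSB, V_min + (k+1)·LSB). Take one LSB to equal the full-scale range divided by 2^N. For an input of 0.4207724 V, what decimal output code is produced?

12766

Span = 1.08 V. LSB = 1.08 V / 2^15 ≈ 32.96 µV.
(V_in − V_min) × 2^15/range = (0.4207724 − (0)) × 32768/1.08 = 12766.546.
Floor → code = 12766.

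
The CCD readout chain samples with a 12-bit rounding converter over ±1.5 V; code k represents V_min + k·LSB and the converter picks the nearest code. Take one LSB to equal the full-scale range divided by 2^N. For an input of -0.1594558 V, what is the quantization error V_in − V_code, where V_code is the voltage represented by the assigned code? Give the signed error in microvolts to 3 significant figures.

+212 µV

Full-scale range = 1.5 V − (-1.5 V) = 3 V. LSB = 3 V / 2^12 ≈ 0.7324 mV.
Position in LSBs: (-0.1594558 − (-1.5)) × 4096/3 = 1830.2897; rounding gives k = 1830.
V_code = V_min + k × range/2^12 = -1.5 + 1830 × 3/4096 = -0.1596679688 V.
e = -0.1594558 − (-0.1596679688) = +212 µV.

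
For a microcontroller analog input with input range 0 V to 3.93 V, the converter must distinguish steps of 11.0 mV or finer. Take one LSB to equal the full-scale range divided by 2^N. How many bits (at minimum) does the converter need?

9 bits

V_FS = 3.93 V.
Levels needed ≥ 3.93/11.0 mV = 357.3. 2^9 = 512 suffices, so N_min = 9.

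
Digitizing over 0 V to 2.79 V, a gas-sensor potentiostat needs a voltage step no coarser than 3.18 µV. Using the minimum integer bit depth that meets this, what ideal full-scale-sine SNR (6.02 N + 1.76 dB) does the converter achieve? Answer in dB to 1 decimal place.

122.2 dB

Span = 2.79 V.
Need 2^N ≥ 2.79 V / 3.18 µV = 877400 → N_min = 20.
SNR = 6.02 × 20 + 1.76 = 122.16 dB.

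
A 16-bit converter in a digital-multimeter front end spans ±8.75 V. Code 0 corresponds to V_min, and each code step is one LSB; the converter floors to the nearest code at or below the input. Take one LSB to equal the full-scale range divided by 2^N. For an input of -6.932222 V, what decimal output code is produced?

Full-scale range = 8.75 V − (-8.75 V) = 17.5 V. LSB = 17.5 V / 2^16 ≈ 267.0 µV.
code = ⌊(V_in − V_min)/LSB⌋ = ⌊(V_in − V_min) × 2^16 / range⌋
     = ⌊(-6.932222 − (-8.75)) × 65536 / 17.5⌋ = ⌊1.817778 × 65536/17.5⌋
     = ⌊6807.423⌋ = 6807.

6807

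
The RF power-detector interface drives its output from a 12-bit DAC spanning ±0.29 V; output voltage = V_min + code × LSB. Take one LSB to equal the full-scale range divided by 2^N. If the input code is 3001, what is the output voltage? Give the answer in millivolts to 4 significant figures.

134.9 mV

Span: 0.29 V − (-0.29 V) = 0.58 V. LSB = 0.58 V / 2^12.
V_out = -0.29 + 3001 × (0.58/4096) V
      = -0.29 V + 0.424946 V = 0.134946 V.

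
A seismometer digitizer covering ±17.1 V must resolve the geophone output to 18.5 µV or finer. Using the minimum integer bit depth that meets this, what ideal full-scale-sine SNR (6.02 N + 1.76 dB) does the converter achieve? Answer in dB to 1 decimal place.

128.2 dB

Span: 17.1 V − (-17.1 V) = 34.2 V.
Levels needed ≥ 34.2/18.5 µV = 1.849e6. 2^21 = 2097152 suffices, so N_min = 21.
6.02(21) + 1.76 = 128.18 dB.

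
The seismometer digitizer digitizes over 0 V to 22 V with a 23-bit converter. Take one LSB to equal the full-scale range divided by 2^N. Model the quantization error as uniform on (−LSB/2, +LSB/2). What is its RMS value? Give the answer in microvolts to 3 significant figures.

Full-scale range = 22 V.
Step size = 22/8388608 V = 2.6226 µV.
RMS of a uniform error over width LSB is LSB/√12 = 0.757 µV.

0.757 µV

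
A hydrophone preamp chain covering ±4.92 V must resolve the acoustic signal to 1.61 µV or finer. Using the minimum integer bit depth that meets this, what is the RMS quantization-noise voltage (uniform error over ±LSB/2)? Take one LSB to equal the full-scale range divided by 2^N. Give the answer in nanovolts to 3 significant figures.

Full-scale range = 4.92 V − (-4.92 V) = 9.84 V.
Required number of levels: 9.84/1.61 µV = 6.1118e6; smallest N with 2^N ≥ that is 23.
Step size = 9.84/8388608 V = 1.1730 µV.
RMS noise = LSB/√12 = 339 nV.

339 nV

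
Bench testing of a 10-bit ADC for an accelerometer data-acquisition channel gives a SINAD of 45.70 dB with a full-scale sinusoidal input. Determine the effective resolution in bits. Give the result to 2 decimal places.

7.30 bits

(45.70 − 1.76) / 6.02 = 43.94/6.02 = 7.2990 effective bits.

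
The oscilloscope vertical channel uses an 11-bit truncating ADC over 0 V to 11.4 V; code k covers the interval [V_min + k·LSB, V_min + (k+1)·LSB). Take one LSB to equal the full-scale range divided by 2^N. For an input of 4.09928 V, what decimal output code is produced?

Range is 11.4 V. LSB = 11.4 V / 2^11 ≈ 5.566 mV.
code = ⌊(V_in − V_min)/LSB⌋ = ⌊(V_in − V_min) × 2^11 / range⌋
     = ⌊(4.09928 − (0)) × 2048 / 11.4⌋ = ⌊4.09928 × 2048/11.4⌋
     = ⌊736.432⌋ = 736.

736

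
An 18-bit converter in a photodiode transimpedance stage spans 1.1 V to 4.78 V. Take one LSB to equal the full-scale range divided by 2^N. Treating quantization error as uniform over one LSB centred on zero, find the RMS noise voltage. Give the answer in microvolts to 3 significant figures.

Range = 4.78 − (1.1) = 3.68 V.
Step size = 3.68/262144 V = 14.038 µV.
For a uniform distribution on [−LSB/2, +LSB/2], V_rms = LSB/√12 = 14.038 µV/3.4641 = 4.05 µV.

4.05 µV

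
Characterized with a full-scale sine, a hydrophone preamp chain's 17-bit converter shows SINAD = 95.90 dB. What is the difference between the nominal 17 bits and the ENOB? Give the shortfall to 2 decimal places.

N_eff = (95.90 − 1.76)/6.02 = 15.6379 bits.
Shortfall = 17 − 15.6379 = 1.3621 bits.

1.36 bits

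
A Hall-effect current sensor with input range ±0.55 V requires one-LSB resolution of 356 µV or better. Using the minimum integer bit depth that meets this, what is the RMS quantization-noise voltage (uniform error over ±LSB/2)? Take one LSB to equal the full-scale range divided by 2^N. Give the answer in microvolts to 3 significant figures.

Range = 0.55 − (-0.55) = 1.1 V.
1.1 V / 356 µV = 3090. Since 2^11 = 2048 and 2^12 = 4096, N = 12.
LSB = 1.1 V ÷ 2^12 = 1.1/4096 V = 268.55 µV.
V_rms = LSB/√12 = 77.5 µV.

77.5 µV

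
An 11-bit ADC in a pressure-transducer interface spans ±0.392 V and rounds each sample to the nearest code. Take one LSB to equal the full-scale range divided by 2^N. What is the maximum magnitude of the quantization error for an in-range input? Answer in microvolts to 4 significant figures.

191.4 µV

Full-scale range = 0.392 V − (-0.392 V) = 0.784 V.
One LSB is 0.784 V / 2048 = 382.813 µV.
|e|_max = LSB/2 = 191.4 µV.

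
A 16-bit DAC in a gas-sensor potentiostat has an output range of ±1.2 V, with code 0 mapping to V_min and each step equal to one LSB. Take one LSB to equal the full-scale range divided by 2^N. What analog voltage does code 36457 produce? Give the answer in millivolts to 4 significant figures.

The full-scale span is 1.2 − (-1.2) = 2.4 V. LSB = 2.4 V / 2^16.
V_out = V_min + code × LSB = -1.2 V + 36457 × 2.4 V / 65536
      = -1.2 + 1.33510 = 0.135095 V.

135.1 mV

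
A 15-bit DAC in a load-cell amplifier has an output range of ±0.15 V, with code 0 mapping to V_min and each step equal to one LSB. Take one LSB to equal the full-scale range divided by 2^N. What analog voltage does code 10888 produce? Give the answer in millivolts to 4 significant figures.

Full-scale range = 0.15 V − (-0.15 V) = 0.3 V. LSB = 0.3 V / 2^15.
V_out = -0.15 + 10888 × (0.3/32768) V
      = -0.15 V + 0.0996826 V = -0.0503174 V.

-50.32 mV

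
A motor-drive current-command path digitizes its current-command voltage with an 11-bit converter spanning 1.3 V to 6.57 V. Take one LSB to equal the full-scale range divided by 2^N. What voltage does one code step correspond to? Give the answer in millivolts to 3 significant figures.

2.57 mV

Span: 6.57 V − (1.3 V) = 5.27 V.
There are 2^11 = 2048 steps.
Step size = 5.27/2048 V = 2.57 mV.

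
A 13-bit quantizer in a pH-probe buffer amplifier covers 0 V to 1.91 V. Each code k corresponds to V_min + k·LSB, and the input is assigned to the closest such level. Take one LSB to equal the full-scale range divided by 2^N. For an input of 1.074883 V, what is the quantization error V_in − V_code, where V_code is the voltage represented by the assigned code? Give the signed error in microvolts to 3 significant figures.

+41.7 µV

Full-scale range = 1.91 V. LSB = 1.91 V / 2^13 ≈ 233.2 µV.
(1.074883 − (0)) / LSB = 1.074883 × 8192/1.91 = 4610.1788. Nearest integer: k = 4610.
Reconstructed level: 0 + 4610 × 1.91/8192 V = 1.074841309 V.
V_in − V_code = 1.074883 − (1.074841309) = +41.7 µV.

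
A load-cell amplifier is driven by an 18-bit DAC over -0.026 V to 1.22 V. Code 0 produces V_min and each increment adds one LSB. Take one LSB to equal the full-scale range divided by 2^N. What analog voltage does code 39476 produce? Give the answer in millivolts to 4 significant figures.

161.6 mV

Range = 1.22 − (-0.026) = 1.246 V. LSB = 1.246 V / 2^18.
V_out = -0.026 + 39476 × (1.246/262144) V
      = -0.026 V + 0.187634 V = 0.161634 V.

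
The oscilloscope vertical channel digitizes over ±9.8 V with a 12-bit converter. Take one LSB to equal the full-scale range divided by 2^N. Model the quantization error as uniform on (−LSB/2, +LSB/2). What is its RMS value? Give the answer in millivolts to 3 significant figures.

1.38 mV

Full-scale range = 9.8 V − (-9.8 V) = 19.6 V.
LSB = 19.6 V ÷ 2^12 = 19.6/4096 V = 4.7852 mV.
σ_q = LSB/√12 = 4.7852 mV/3.4641 = 1.38 mV.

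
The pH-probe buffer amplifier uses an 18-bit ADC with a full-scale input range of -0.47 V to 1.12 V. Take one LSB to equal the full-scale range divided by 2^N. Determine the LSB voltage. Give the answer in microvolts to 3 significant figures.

Full-scale range = 1.12 V − (-0.47 V) = 1.59 V.
2^18 = 262144 levels.
LSB = 1.59 V / 2^18 = 6.07 µV.

6.07 µV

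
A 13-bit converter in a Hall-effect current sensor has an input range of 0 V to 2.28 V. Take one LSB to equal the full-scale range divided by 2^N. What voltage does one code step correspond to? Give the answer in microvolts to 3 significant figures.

278 µV

Range is 2.28 V.
Number of codes = 2^13 = 8192.
One LSB is 2.28 V / 8192 = 278 µV.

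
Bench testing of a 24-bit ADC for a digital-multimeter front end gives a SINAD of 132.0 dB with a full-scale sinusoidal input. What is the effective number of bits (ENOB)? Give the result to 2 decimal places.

21.63 bits

Inverting SNR = 6.02 N + 1.76: N_eff = (132.0 − 1.76)/6.02 = 21.6346.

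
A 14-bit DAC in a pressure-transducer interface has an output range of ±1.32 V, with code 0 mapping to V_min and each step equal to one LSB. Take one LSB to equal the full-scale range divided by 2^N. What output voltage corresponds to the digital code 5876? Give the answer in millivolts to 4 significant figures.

-373.2 mV

Span: 1.32 V − (-1.32 V) = 2.64 V. LSB = 2.64 V / 2^14.
V_out = -1.32 + 5876 × (2.64/16384) V
      = -1.32 V + 0.946816 V = -0.373184 V.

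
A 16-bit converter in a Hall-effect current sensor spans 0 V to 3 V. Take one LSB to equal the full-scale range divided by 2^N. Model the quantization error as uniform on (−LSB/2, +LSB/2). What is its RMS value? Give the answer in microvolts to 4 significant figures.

13.21 µV

Range is 3 V.
Step size = 3/65536 V = 45.7764 µV.
RMS of a uniform error over width LSB is LSB/√12 = 13.21 µV.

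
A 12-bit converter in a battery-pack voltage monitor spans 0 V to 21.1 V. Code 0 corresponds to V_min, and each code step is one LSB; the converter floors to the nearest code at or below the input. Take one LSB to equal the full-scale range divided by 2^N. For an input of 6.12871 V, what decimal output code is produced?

Full-scale range = 21.1 V. LSB = 21.1 V / 2^12 ≈ 5.151 mV.
V_in − V_min = 6.12871 − (0) = 6.12871 V.
Divide by LSB: 6.12871 × 4096/21.1 = 1189.7249.
Truncating gives code 1189.

1189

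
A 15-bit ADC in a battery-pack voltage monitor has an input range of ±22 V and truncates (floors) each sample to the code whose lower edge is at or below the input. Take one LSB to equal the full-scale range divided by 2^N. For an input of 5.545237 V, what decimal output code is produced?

The full-scale span is 22 − (-22) = 44 V. LSB = 44 V / 2^15 ≈ 1.343 mV.
code = ⌊(V_in − V_min)/LSB⌋ = ⌊(V_in − V_min) × 2^15 / range⌋
     = ⌊(5.545237 − (-22)) × 32768 / 44⌋ = ⌊27.545237 × 32768/44⌋
     = ⌊20513.689⌋ = 20513.

20513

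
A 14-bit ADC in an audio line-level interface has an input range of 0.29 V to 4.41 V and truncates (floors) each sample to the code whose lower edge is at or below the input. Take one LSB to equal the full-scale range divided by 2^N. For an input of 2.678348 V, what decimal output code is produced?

Range = 4.41 − (0.29) = 4.12 V. LSB = 4.12 V / 2^14 ≈ 251.5 µV.
code = ⌊(V_in − V_min)/LSB⌋ = ⌊(V_in − V_min) × 2^14 / range⌋
     = ⌊(2.678348 − (0.29)) × 16384 / 4.12⌋ = ⌊2.388348 × 16384/4.12⌋
     = ⌊9497.741⌋ = 9497.

9497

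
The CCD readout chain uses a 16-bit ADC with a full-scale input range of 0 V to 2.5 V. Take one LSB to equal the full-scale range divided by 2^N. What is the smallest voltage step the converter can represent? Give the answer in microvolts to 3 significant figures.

38.1 µV

Full-scale range = 2.5 V.
There are 2^16 = 65536 steps.
Step size = 2.5/65536 V = 38.1 µV.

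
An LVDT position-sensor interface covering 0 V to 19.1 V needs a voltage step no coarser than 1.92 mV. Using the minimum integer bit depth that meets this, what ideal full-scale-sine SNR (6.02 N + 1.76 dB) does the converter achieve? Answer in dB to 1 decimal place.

86.0 dB

V_FS = 19.1 V.
19.1 V / 1.92 mV = 9948. Since 2^13 = 8192 and 2^14 = 16384, N = 14.
SNR = 6.02 × 14 + 1.76 = 86.04 dB.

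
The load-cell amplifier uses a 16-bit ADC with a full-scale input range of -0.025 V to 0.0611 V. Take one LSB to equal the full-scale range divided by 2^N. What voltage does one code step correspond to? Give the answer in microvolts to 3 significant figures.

1.31 µV

Span: 0.0611 V − (-0.025 V) = 0.0861 V.
There are 2^16 = 65536 steps.
LSB = 0.0861 V ÷ 2^16 = 0.0861/65536 V = 1.31 µV.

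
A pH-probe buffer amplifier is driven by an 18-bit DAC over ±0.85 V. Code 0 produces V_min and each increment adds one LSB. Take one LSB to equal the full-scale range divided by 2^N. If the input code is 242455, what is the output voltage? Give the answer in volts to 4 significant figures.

Full-scale range = 0.85 V − (-0.85 V) = 1.7 V. LSB = 1.7 V / 2^18.
V_out = -0.85 + 242455 × (1.7/262144) V
      = -0.85 V + 1.57232 V = 0.722317 V.

0.7223 V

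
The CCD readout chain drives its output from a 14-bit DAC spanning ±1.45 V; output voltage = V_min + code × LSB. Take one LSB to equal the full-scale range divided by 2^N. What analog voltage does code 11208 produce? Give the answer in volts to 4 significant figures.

The full-scale span is 1.45 − (-1.45) = 2.9 V. LSB = 2.9 V / 2^14.
V_out = -1.45 + 11208 × (2.9/16384) V
      = -1.45 V + 1.98384 V = 0.533838 V.

0.5338 V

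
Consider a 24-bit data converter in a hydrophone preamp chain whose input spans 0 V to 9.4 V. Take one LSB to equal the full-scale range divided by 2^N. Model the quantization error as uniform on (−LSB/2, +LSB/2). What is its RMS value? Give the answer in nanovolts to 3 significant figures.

162 nV

Full-scale range = 9.4 V.
Step size = 9.4/16777216 V = 0.56028 µV.
For a uniform distribution on [−LSB/2, +LSB/2], V_rms = LSB/√12 = 0.56028 µV/3.4641 = 162 nV.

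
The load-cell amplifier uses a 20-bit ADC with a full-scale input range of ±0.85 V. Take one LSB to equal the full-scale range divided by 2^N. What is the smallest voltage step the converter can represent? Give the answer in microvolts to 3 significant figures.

The full-scale span is 0.85 − (-0.85) = 1.7 V.
Number of codes = 2^20 = 1048576.
LSB = 1.7 V ÷ 2^20 = 1.7/1048576 V = 1.62 µV.

1.62 µV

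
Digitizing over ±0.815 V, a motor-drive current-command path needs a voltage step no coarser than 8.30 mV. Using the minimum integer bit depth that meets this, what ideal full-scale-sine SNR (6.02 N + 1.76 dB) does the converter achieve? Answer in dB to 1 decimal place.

Range = 0.815 − (-0.815) = 1.63 V.
Required number of levels: 1.63/8.30 mV = 196.39; smallest N with 2^N ≥ that is 8.
SNR = 6.02 × 8 + 1.76 = 49.92 dB.

49.9 dB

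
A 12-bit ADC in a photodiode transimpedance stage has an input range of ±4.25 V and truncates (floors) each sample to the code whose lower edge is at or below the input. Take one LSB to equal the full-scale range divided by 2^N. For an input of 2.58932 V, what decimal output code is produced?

Full-scale range = 4.25 V − (-4.25 V) = 8.5 V. LSB = 8.5 V / 2^12 ≈ 2.075 mV.
V_in − V_min = 2.58932 − (-4.25) = 6.83932 V.
Divide by LSB: 6.83932 × 4096/8.5 = 3295.7476.
Truncating gives code 3295.

3295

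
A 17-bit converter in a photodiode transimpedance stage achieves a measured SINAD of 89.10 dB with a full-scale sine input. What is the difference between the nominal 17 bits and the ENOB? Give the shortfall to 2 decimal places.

ENOB = (SINAD − 1.76)/6.02 = (89.10 − 1.76)/6.02 = 14.5083 bits.
Shortfall = 17 − 14.5083 = 2.4917 bits.

2.49 bits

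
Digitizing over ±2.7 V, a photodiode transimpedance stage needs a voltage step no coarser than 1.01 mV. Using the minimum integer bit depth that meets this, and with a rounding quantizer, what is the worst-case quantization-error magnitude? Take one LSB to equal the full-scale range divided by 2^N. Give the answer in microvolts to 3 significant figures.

330 µV

Range = 2.7 − (-2.7) = 5.4 V.
Required number of levels: 5.4/1.01 mV = 5346.5; smallest N with 2^N ≥ that is 13.
One LSB is 5.4 V / 8192 = 0.65918 mV.
Half an LSB is 330 µV.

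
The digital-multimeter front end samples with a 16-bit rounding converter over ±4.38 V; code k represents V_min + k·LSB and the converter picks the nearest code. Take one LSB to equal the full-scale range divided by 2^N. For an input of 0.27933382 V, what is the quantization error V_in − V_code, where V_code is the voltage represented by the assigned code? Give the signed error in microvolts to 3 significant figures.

−30.2 µV

The full-scale span is 4.38 − (-4.38) = 8.76 V. LSB = 8.76 V / 2^16 ≈ 133.7 µV.
(0.27933382 − (-4.38)) / LSB = 4.65933382 × 65536/8.76 = 34857.7741. Nearest integer: k = 34858.
V_code = V_min + k × range/2^16 = -4.38 + 34858 × 8.76/65536 = 0.27936401367 V.
V_in − V_code = 0.27933382 − (0.27936401367) = −30.2 µV.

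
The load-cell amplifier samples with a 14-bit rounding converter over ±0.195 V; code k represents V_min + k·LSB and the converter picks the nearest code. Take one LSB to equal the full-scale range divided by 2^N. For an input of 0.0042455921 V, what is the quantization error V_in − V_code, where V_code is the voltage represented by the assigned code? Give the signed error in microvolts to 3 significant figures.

+8.53 µV

Full-scale range = 0.195 V − (-0.195 V) = 0.39 V. LSB = 0.39 V / 2^14 ≈ 23.80 µV.
(0.0042455921 − (-0.195)) / LSB = 0.1992455921 × 16384/0.39 = 8370.3584. Nearest integer: k = 8370.
V_code = V_min + k × range/2^14 = -0.195 + 8370 × 0.39/16384 = 0.0042370605469 V.
V_in − V_code = 0.0042455921 − (0.0042370605469) = +8.53 µV.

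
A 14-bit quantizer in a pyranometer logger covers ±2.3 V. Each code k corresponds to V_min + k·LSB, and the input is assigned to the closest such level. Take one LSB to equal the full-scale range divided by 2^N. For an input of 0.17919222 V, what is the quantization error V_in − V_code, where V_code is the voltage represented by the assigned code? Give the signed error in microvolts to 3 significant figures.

Range = 2.3 − (-2.3) = 4.6 V. LSB = 4.6 V / 2^14 ≈ 280.8 µV.
(0.17919222 − (-2.3)) / LSB = 2.47919222 × 16384/4.6 = 8830.2359. Nearest integer: k = 8830.
Reconstructed level: -2.3 + 8830 × 4.6/16384 V = 0.17912597656 V.
Error = V_in − V_code = 0.17919222 − (0.17912597656) = +66.2 µV.

+66.2 µV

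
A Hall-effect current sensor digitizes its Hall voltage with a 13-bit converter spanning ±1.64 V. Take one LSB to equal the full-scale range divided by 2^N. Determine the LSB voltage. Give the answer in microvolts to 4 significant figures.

Span: 1.64 V − (-1.64 V) = 3.28 V.
Number of codes = 2^13 = 8192.
LSB = 3.28 V ÷ 2^13 = 3.28/8192 V = 400.4 µV.

400.4 µV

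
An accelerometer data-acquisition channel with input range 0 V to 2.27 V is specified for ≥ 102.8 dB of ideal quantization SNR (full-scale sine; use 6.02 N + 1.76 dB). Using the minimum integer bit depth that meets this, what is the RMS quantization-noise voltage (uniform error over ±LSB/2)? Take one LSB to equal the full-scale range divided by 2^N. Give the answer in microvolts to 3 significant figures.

V_FS = 2.27 V.
6.02 N + 1.76 ≥ 102.8 gives N ≥ 16.784, so the minimum integer is 17.
Step size = 2.27/131072 V = 17.319 µV.
V_rms = LSB/√12 = 5.00 µV.

5.00 µV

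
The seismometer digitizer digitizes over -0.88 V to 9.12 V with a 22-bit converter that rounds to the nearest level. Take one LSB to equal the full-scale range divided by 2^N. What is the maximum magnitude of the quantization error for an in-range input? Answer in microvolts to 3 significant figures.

Span: 9.12 V − (-0.88 V) = 10 V.
LSB = 10 V ÷ 2^22 = 10/4194304 V = 2.3842 µV.
A rounding quantizer has |error| ≤ LSB/2 = 1.19 µV.

1.19 µV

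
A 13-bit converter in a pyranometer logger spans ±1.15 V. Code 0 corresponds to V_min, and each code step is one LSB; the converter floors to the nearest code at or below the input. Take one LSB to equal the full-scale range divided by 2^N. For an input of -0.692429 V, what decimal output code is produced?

The full-scale span is 1.15 − (-1.15) = 2.3 V. LSB = 2.3 V / 2^13 ≈ 280.8 µV.
code = ⌊(V_in − V_min)/LSB⌋ = ⌊(V_in − V_min) × 2^13 / range⌋
     = ⌊(-0.692429 − (-1.15)) × 8192 / 2.3⌋ = ⌊0.457571 × 8192/2.3⌋
     = ⌊1629.749⌋ = 1629.

1629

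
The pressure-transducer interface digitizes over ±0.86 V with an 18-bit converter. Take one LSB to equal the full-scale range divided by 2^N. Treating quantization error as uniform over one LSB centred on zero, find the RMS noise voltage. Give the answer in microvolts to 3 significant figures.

The full-scale span is 0.86 − (-0.86) = 1.72 V.
LSB = 1.72 V ÷ 2^18 = 1.72/262144 V = 6.5613 µV.
RMS of a uniform error over width LSB is LSB/√12 = 1.89 µV.

1.89 µV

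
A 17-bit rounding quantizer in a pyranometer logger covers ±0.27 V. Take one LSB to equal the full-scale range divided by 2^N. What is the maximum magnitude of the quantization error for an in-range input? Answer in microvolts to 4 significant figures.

2.060 µV

Full-scale range = 0.27 V − (-0.27 V) = 0.54 V.
Step size = 0.54/131072 V = 4.11987 µV.
A rounding quantizer has |error| ≤ LSB/2 = 2.060 µV.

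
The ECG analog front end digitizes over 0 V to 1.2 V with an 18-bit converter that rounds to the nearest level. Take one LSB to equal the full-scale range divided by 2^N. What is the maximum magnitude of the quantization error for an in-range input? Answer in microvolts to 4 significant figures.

2.289 µV

Span = 1.2 V.
One LSB is 1.2 V / 262144 = 4.57764 µV.
|e|_max = LSB/2 = 2.289 µV.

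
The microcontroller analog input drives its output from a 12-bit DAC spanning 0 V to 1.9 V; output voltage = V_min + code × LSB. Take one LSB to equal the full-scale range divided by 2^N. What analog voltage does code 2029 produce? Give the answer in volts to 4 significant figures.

0.9412 V

Span = 1.9 V. LSB = 1.9 V / 2^12.
Output = V_min + (2029/4096) × range = 0 + 0.495361 × 1.9 V
      = 0 + 0.941187 = 0.941187 V.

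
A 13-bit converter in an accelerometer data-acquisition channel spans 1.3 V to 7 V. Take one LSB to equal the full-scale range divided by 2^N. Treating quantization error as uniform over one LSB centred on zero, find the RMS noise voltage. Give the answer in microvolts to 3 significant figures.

201 µV

The full-scale span is 7 − (1.3) = 5.7 V.
LSB = 5.7 V / 2^13 = 0.69580 mV.
V_rms = LSB/√12 = 0.69580 mV / √12 = 201 µV.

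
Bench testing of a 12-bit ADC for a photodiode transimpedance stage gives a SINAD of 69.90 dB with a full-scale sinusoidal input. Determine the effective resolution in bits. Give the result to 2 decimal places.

11.32 bits

ENOB = (69.90 − 1.76)/6.02 = 11.3189 bits.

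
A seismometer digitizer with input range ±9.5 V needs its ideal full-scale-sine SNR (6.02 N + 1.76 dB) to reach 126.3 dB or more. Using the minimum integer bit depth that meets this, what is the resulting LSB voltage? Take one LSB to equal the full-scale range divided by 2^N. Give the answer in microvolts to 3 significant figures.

Full-scale range = 9.5 V − (-9.5 V) = 19 V.
Solving 6.02 N ≥ 126.3 − 1.76: N ≥ 20.688. Round up → N = 21.
LSB = 19 V ÷ 2^21 = 19/2097152 V = 9.06 µV.

9.06 µV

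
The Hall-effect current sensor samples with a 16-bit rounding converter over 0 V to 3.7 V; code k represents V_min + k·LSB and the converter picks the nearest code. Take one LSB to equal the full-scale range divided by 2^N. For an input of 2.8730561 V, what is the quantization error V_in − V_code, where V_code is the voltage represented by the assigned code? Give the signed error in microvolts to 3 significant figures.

Range is 3.7 V. LSB = 3.7 V / 2^16 ≈ 56.46 µV.
(V_in − V_min)/LSB = (2.8730561 − (0)) × 65536/3.7 = 50888.8120 → nearest code k = 50889.
Reconstructed level: 0 + 50889 × 3.7/65536 V = 2.8730667114 V.
Error = V_in − V_code = 2.8730561 − (2.8730667114) = −10.6 µV.

−10.6 µV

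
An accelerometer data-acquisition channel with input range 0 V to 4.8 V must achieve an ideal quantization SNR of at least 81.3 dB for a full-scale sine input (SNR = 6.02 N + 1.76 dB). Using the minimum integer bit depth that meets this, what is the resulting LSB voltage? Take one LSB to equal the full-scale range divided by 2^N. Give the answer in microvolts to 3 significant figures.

Span = 4.8 V.
Solving 6.02 N ≥ 81.3 − 1.76: N ≥ 13.213. Round up → N = 14.
Step size = 4.8/16384 V = 293 µV.

293 µV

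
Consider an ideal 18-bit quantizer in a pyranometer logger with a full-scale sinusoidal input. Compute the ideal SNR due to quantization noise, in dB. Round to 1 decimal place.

6.02(18) + 1.76 = 108.36 + 1.76 = 110.12 dB.

110.1 dB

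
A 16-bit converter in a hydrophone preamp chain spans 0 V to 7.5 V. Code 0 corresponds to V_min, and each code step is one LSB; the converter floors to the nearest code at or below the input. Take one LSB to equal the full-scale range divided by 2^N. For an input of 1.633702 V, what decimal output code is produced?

14275

Span = 7.5 V. LSB = 7.5 V / 2^16 ≈ 114.4 µV.
(V_in − V_min) × 2^16/range = (1.633702 − (0)) × 65536/7.5 = 14275.506.
Floor → code = 14275.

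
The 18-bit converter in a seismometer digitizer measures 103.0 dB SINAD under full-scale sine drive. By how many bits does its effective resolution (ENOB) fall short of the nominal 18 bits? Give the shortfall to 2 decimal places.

1.18 bits

Effective bits = (103.0 − 1.76)/6.02 = 16.8173.
18 − 16.8173 = 1.18 bits below nominal.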